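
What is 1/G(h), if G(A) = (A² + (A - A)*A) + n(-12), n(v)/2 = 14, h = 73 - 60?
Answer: 1/197 ≈ 0.0050761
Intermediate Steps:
h = 13
n(v) = 28 (n(v) = 2*14 = 28)
G(A) = 28 + A² (G(A) = (A² + (A - A)*A) + 28 = (A² + 0*A) + 28 = (A² + 0) + 28 = A² + 28 = 28 + A²)
1/G(h) = 1/(28 + 13²) = 1/(28 + 169) = 1/197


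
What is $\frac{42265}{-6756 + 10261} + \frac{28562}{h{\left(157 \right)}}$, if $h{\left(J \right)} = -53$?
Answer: $- \frac{19573953}{37153} \approx -526.85$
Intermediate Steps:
$\frac{42265}{-6756 + 10261} + \frac{28562}{h{\left(157 \right)}} = \frac{42265}{-6756 + 10261} + \frac{28562}{-53} = \frac{42265}{3505} + 28562 \left(- \frac{1}{53}\right) = 42265 \cdot \frac{1}{3505} - \frac{28562}{53} = \frac{8453}{701} - \frac{28562}{53} = - \frac{19573953}{37153}$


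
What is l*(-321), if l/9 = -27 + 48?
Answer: -60669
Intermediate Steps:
l = 189 (l = 9*(-27 + 48) = 9*21 = 189)
l*(-321) = 189*(-321) = -60669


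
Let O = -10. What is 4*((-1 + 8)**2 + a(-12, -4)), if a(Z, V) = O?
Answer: 156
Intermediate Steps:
a(Z, V) = -10
4*((-1 + 8)**2 + a(-12, -4)) = 4*((-1 + 8)**2 - 10) = 4*(7**2 - 10) = 4*(49 - 10) = 4*39 = 156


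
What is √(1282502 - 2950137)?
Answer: I*√1667635 ≈ 1291.4*I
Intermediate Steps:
√(1282502 - 2950137) = √(-1667635) = I*√1667635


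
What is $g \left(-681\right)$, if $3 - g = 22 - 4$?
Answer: $10215$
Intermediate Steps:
$g = -15$ ($g = 3 - \left(22 - 4\right) = 3 - 18 = -15$)
$g \left(-681\right) = \left(-15\right) \left(-681\right) = 10215$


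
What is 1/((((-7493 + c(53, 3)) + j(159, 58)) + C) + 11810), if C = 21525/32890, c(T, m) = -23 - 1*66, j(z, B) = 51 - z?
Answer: 6578/27105665 ≈ 0.00024268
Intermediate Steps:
c(T, m) = -89 (c(T, m) = -23 - 66 = -89)
C = 4305/6578 (C = 21525*(1/32890) = 4305/6578 ≈ 0.65445)
1/((((-7493 + c(53, 3)) + j(159, 58)) + C) + 11810) = 1/((((-7493 - 89) + (51 - 1*159)) + 4305/6578) + 11810) = 1/(((-7582 + (51 - 159)) + 4305/6578) + 11810) = 1/(((-7582 - 108) + 4305/6578) + 11810) = 1/((-7690 + 4305/6578) + 11810) = 1/(-50580515/6578 + 11810) = 1/(27105665/6578) = 6578/27105665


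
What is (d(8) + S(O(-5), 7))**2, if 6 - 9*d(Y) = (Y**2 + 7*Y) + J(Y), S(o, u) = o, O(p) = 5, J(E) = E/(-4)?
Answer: 4489/81 ≈ 55.420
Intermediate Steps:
J(E) = -E/4 (J(E) = E*(-1/4) = -E/4)
d(Y) = 2/3 - 3*Y/4 - Y**2/9 (d(Y) = 2/3 - ((Y**2 + 7*Y) - Y/4)/9 = 2/3 - (Y**2 + 27*Y/4)/9 = 2/3 + (-3*Y/4 - Y**2/9) = 2/3 - 3*Y/4 - Y**2/9)
(d(8) + S(O(-5), 7))**2 = ((2/3 - 3/4*8 - 1/9*8**2) + 5)**2 = ((2/3 - 6 - 1/9*64) + 5)**2 = ((2/3 - 6 - 64/9) + 5)**2 = (-112/9 + 5)**2 = (-67/9)**2 = 4489/81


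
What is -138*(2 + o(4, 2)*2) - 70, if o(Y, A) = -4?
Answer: 758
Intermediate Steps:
-138*(2 + o(4, 2)*2) - 70 = -138*(2 - 4*2) - 70 = -138*(2 - 8) - 70 = -138*(-6) - 70 = 828 - 70 = 758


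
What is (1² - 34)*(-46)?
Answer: 1518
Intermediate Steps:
(1² - 34)*(-46) = (1 - 34)*(-46) = -33*(-46) = 1518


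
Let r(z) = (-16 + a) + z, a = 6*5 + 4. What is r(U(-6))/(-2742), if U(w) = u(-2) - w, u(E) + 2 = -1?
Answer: -7/914 ≈ -0.0076586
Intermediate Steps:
u(E) = -3 (u(E) = -2 - 1 = -3)
a = 34 (a = 30 + 4 = 34)
U(w) = -3 - w
r(z) = 18 + z (r(z) = (-16 + 34) + z = 18 + z)
r(U(-6))/(-2742) = (18 + (-3 - 1*(-6)))/(-2742) = (18 + (-3 + 6))*(-1/2742) = (18 + 3)*(-1/2742) = 21*(-1/2742) = -7/914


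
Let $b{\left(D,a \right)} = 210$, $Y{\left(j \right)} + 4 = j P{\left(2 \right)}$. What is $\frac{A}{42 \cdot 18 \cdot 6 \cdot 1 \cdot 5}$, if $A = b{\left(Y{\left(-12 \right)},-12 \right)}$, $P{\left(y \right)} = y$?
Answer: $\frac{1}{108} \approx 0.0092593$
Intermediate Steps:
$Y{\left(j \right)} = -4 + 2 j$ ($Y{\left(j \right)} = -4 + j 2 = -4 + 2 j$)
$A = 210$
$\frac{A}{42 \cdot 18 \cdot 6 \cdot 1 \cdot 5} = \frac{210}{42 \cdot 18 \cdot 6 \cdot 1 \cdot 5} = \frac{210}{756 \cdot 6 \cdot 5} = \frac{210}{756 \cdot 30} = \frac{210}{22680} = 210 \cdot \frac{1}{22680} = \frac{1}{108}$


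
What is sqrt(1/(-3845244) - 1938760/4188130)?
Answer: I*sqrt(12176793996617282799)/5128783998 ≈ 0.68038*I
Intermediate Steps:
sqrt(1/(-3845244) - 1938760/4188130) = sqrt(-1/3845244 - 1938760*1/4188130) = sqrt(-1/3845244 - 193876/418813) = sqrt(-745500944557/1610438175372) = I*sqrt(12176793996617282799)/5128783998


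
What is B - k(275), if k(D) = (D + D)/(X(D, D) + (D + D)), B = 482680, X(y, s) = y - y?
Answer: 482679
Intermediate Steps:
X(y, s) = 0
k(D) = 1 (k(D) = (D + D)/(0 + (D + D)) = (2*D)/(0 + 2*D) = (2*D)/((2*D)) = (2*D)*(1/(2*D)) = 1)
B - k(275) = 482680 - 1*1 = 482680 - 1 = 482679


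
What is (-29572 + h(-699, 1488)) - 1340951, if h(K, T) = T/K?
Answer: -319332355/233 ≈ -1.3705e+6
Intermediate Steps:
(-29572 + h(-699, 1488)) - 1340951 = (-29572 + 1488/(-699)) - 1340951 = (-29572 + 1488*(-1/699)) - 1340951 = (-29572 - 496/233) - 1340951 = -6890772/233 - 1340951 = -319332355/233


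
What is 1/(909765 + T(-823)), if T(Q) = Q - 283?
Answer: 1/908659 ≈ 1.1005e-6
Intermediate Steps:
T(Q) = -283 + Q
1/(909765 + T(-823)) = 1/(909765 + (-283 - 823)) = 1/(909765 - 1106) = 1/908659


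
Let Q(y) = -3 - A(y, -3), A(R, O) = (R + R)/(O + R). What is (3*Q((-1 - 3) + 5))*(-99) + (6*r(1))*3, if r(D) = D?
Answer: 612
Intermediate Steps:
A(R, O) = 2*R/(O + R) (A(R, O) = (2*R)/(O + R) = 2*R/(O + R))
Q(y) = -3 - 2*y/(-3 + y)
(3*Q((-1 - 3) + 5))*(-99) + (6*r(1))*3 = (3*((9 - 5*((-1 - 3) + 5))/(-3 + ((-1 - 3) + 5))))*(-99) + (6*1)*3 = (3*((9 - 5*(-4 + 5))/(-3 + (-4 + 5))))*(-99) + 6*3 = (3*((9 - 5*1)/(-3 + 1)))*(-99) + 18 = (3*((9 - 5)/(-2)))*(-99) + 18 = (3*(-½*4))*(-99) + 18 = (3*(-2))*(-99) + 18 = -6*(-99) + 18 = 594 + 18 = 612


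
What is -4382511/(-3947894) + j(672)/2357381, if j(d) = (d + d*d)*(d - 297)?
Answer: 679878278987691/9306690305614 ≈ 73.053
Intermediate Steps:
j(d) = (-297 + d)*(d + d**2) (j(d) = (d + d**2)*(-297 + d) = (-297 + d)*(d + d**2))
-4382511/(-3947894) + j(672)/2357381 = -4382511/(-3947894) + (672*(-297 + 672**2 - 296*672))/2357381 = -4382511*(-1/3947894) + (672*(-297 + 451584 - 198912))*(1/2357381) = 4382511/3947894 + (672*252375)*(1/2357381) = 4382511/3947894 + 169596000*(1/2357381) = 4382511/3947894 + 169596000/2357381 = 679878278987691/9306690305614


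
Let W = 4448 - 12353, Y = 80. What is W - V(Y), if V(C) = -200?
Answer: -7705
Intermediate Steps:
W = -7905
W - V(Y) = -7905 - 1*(-200) = -7905 + 200 = -7705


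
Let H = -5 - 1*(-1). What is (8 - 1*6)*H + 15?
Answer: 7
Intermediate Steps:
H = -4 (H = -5 + 1 = -4)
(8 - 1*6)*H + 15 = (8 - 1*6)*(-4) + 15 = (8 - 6)*(-4) + 15 = 2*(-4) + 15 = -8 + 15 = 7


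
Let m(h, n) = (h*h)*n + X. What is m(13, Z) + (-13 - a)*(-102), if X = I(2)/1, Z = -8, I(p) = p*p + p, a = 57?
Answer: 5794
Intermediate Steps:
I(p) = p + p² (I(p) = p² + p = p + p²)
X = 6 (X = (2*(1 + 2))/1 = (2*3)*1 = 6*1 = 6)
m(h, n) = 6 + n*h² (m(h, n) = (h*h)*n + 6 = h²*n + 6 = n*h² + 6 = 6 + n*h²)
m(13, Z) + (-13 - a)*(-102) = (6 - 8*13²) + (-13 - 1*57)*(-102) = (6 - 8*169) + (-13 - 57)*(-102) = (6 - 1352) - 70*(-102) = -1346 + 7140 = 5794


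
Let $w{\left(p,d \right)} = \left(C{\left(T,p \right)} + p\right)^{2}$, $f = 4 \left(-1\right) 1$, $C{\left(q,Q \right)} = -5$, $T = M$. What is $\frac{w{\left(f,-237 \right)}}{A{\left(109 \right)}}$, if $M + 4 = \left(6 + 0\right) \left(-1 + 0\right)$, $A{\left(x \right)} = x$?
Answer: $\frac{81}{109} \approx 0.74312$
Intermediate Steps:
$M = -10$ ($M = -4 + \left(6 + 0\right) \left(-1 + 0\right) = -4 + 6 \left(-1\right) = -4 - 6 = -10$)
$T = -10$
$f = -4$ ($f = \left(-4\right) 1 = -4$)
$w{\left(p,d \right)} = \left(-5 + p\right)^{2}$
$\frac{w{\left(f,-237 \right)}}{A{\left(109 \right)}} = \frac{\left(-5 - 4\right)^{2}}{109} = \left(-9\right)^{2} \cdot \frac{1}{109} = 81 \cdot \frac{1}{109} = \frac{81}{109}$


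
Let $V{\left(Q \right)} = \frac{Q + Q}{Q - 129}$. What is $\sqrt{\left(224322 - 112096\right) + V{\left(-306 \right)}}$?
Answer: $\frac{\sqrt{2359581230}}{145} \approx 335.0$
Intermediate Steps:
$V{\left(Q \right)} = \frac{2 Q}{-129 + Q}$
$\sqrt{\left(224322 - 112096\right) + V{\left(-306 \right)}} = \sqrt{\left(224322 - 112096\right) + 2 \left(-306\right) \frac{1}{-129 - 306}} = \sqrt{112226 + 2 \left(-306\right) \frac{1}{-435}} = \sqrt{112226 + 2 \left(-306\right) \left(- \frac{1}{435}\right)} = \sqrt{112226 + \frac{204}{145}} = \sqrt{\frac{16272974}{145}} = \frac{\sqrt{2359581230}}{145}$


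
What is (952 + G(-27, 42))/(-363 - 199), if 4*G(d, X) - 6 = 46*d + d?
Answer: -2545/2248 ≈ -1.1321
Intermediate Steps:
G(d, X) = 3/2 + 47*d/4 (G(d, X) = 3/2 + (46*d + d)/4 = 3/2 + (47*d)/4 = 3/2 + 47*d/4)
(952 + G(-27, 42))/(-363 - 199) = (952 + (3/2 + (47/4)*(-27)))/(-363 - 199) = (952 + (3/2 - 1269/4))/(-562) = (952 - 1263/4)*(-1/562) = (2545/4)*(-1/562) = -2545/2248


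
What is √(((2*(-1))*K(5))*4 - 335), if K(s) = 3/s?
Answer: I*√8495/5 ≈ 18.434*I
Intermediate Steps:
√(((2*(-1))*K(5))*4 - 335) = √(((2*(-1))*(3/5))*4 - 335) = √(-6/5*4 - 335) = √(-24/5 - 335) = √(-1699/5) = I*√8495/5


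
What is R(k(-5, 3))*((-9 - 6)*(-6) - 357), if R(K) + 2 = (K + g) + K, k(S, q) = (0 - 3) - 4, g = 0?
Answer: 4272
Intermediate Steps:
k(S, q) = -7 (k(S, q) = -3 - 4 = -7)
R(K) = -2 + 2*K (R(K) = -2 + ((K + 0) + K) = -2 + (K + K) = -2 + 2*K)
R(k(-5, 3))*((-9 - 6)*(-6) - 357) = (-2 + 2*(-7))*((-9 - 6)*(-6) - 357) = (-2 - 14)*(-15*(-6) - 357) = -16*(90 - 357) = -16*(-267) = 4272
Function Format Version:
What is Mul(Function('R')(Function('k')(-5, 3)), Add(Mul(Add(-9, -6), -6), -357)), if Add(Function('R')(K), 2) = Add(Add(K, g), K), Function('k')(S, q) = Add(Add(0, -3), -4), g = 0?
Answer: 4272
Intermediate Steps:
Function('k')(S, q) = -7 (Function('k')(S, q) = Add(-3, -4) = -7)
Function('R')(K) = Add(-2, Mul(2, K)) (Function('R')(K) = Add(-2, Add(Add(K, 0), K)) = Add(-2, Add(K, K)) = Add(-2, Mul(2, K)))
Mul(Function('R')(Function('k')(-5, 3)), Add(Mul(Add(-9, -6), -6), -357)) = Mul(Add(-2, Mul(2, -7)), Add(Mul(Add(-9, -6), -6), -357)) = Mul(Add(-2, -14), Add(Mul(-15, -6), -357)) = Mul(-16, Add(90, -357)) = Mul(-16, -267) = 4272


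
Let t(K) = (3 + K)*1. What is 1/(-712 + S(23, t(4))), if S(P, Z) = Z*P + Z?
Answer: -1/544 ≈ -0.0018382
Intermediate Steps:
t(K) = 3 + K
S(P, Z) = Z + P*Z (S(P, Z) = P*Z + Z = Z + P*Z)
1/(-712 + S(23, t(4))) = 1/(-712 + (3 + 4)*(1 + 23)) = 1/(-712 + 7*24) = 1/(-712 + 168) = 1/(-544) = -1/544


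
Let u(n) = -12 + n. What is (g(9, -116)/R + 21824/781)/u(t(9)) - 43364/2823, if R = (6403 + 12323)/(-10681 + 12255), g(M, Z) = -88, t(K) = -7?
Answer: -65141834804/3961825489 ≈ -16.442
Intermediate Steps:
R = 9363/787 (R = 18726/1574 = 18726*(1/1574) = 9363/787 ≈ 11.897)
(g(9, -116)/R + 21824/781)/u(t(9)) - 43364/2823 = (-88/9363/787 + 21824/781)/(-12 - 7) - 43364/2823 = (-88*787/9363 + 21824*(1/781))/(-19) - 43364*1/2823 = (-69256/9363 + 1984/71)*(-1/19) - 43364/2823 = (13659016/664773)*(-1/19) - 43364/2823 = -13659016/12630687 - 43364/2823 = -65141834804/3961825489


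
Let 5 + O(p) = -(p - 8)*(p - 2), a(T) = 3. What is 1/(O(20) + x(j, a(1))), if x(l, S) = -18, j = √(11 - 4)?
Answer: -1/239 ≈ -0.0041841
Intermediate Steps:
j = √7 ≈ 2.6458
O(p) = -5 - (-8 + p)*(-2 + p) (O(p) = -5 - (p - 8)*(p - 2) = -5 - (-8 + p)*(-2 + p))
1/(O(20) + x(j, a(1))) = 1/((-21 - 1*20² + 10*20) - 18) = 1/((-21 - 1*400 + 200) - 18) = 1/((-21 - 400 + 200) - 18) = 1/(-221 - 18) = 1/(-239) = -1/239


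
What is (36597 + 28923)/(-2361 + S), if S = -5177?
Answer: -32760/3769 ≈ -8.6920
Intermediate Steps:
(36597 + 28923)/(-2361 + S) = (36597 + 28923)/(-2361 - 5177) = 65520/(-7538) = 65520*(-1/7538) = -32760/3769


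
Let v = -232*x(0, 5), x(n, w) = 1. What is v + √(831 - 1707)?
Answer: -232 + 2*I*√219 ≈ -232.0 + 29.597*I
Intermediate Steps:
v = -232 (v = -232*1 = -232)
v + √(831 - 1707) = -232 + √(831 - 1707) = -232 + √(-876) = -232 + 2*I*√219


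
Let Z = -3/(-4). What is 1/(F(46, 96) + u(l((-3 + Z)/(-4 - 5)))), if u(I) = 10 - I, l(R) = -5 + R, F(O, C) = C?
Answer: 4/443 ≈ 0.0090293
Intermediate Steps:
Z = 3/4 (Z = -3*(-1/4) = 3/4 ≈ 0.75000)
1/(F(46, 96) + u(l((-3 + Z)/(-4 - 5)))) = 1/(96 + (10 - (-5 + (-3 + 3/4)/(-4 - 5)))) = 1/(96 + (10 - (-5 - 9/4/(-9)))) = 1/(96 + (10 - (-5 - 9/4*(-1/9)))) = 1/(96 + (10 - (-5 + 1/4))) = 1/(96 + (10 - 1*(-19/4))) = 1/(96 + (10 + 19/4)) = 1/(96 + 59/4) = 1/(443/4) = 4/443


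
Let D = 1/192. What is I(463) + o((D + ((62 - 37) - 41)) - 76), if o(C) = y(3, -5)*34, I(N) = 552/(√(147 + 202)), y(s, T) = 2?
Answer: 68 + 552*√349/349 ≈ 97.548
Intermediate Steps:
I(N) = 552*√349/349 (I(N) = 552/(√349) = 552*(√349/349) = 552*√349/349)
D = 1/192 ≈ 0.0052083
o(C) = 68 (o(C) = 2*34 = 68)
I(463) + o((D + ((62 - 37) - 41)) - 76) = 552*√349/349 + 68 = 68 + 552*√349/349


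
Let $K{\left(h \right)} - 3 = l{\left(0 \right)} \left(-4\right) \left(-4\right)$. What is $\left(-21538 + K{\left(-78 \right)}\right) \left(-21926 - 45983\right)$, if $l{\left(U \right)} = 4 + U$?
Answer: $1458074139$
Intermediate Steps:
$K{\left(h \right)} = 67$ ($K{\left(h \right)} = 3 + \left(4 + 0\right) \left(-4\right) \left(-4\right) = 3 + 4 \left(-4\right) \left(-4\right) = 3 - -64 = 3 + 64 = 67$)
$\left(-21538 + K{\left(-78 \right)}\right) \left(-21926 - 45983\right) = \left(-21538 + 67\right) \left(-21926 - 45983\right) = \left(-21471\right) \left(-67909\right) = 1458074139$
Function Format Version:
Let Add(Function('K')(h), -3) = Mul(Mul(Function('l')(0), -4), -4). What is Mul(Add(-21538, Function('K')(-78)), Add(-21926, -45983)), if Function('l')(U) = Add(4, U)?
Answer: 1458074139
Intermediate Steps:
Function('K')(h) = 67 (Function('K')(h) = Add(3, Mul(Mul(Add(4, 0), -4), -4)) = Add(3, Mul(Mul(4, -4), -4)) = Add(3, Mul(-16, -4)) = Add(3, 64) = 67)
Mul(Add(-21538, Function('K')(-78)), Add(-21926, -45983)) = Mul(Add(-21538, 67), Add(-21926, -45983)) = Mul(-21471, -67909) = 1458074139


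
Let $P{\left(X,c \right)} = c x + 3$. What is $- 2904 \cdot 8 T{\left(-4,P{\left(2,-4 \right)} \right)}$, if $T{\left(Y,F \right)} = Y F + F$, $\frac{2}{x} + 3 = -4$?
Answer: $\frac{2021184}{7} \approx 2.8874 \cdot 10^{5}$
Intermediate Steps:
$x = - \frac{2}{7}$ ($x = \frac{2}{-3 - 4} = \frac{2}{-7} = 2 \left(- \frac{1}{7}\right) = - \frac{2}{7} \approx -0.28571$)
$P{\left(X,c \right)} = 3 - \frac{2 c}{7}$ ($P{\left(X,c \right)} = c \left(- \frac{2}{7}\right) + 3 = - \frac{2 c}{7} + 3 = 3 - \frac{2 c}{7}$)
$T{\left(Y,F \right)} = F + F Y$ ($T{\left(Y,F \right)} = F Y + F = F + F Y$)
$- 2904 \cdot 8 T{\left(-4,P{\left(2,-4 \right)} \right)} = - 2904 \cdot 8 \left(3 - - \frac{8}{7}\right) \left(1 - 4\right) = - 2904 \cdot 8 \left(3 + \frac{8}{7}\right) \left(-3\right) = - 2904 \cdot 8 \cdot \frac{29}{7} \left(-3\right) = - 2904 \cdot 8 \left(- \frac{87}{7}\right) = \left(-2904\right) \left(- \frac{696}{7}\right) = \frac{2021184}{7}$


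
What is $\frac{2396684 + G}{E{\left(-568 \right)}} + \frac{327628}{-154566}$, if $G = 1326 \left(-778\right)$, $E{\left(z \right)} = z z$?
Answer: $\frac{822582733}{389583603} \approx 2.1114$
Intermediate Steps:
$E{\left(z \right)} = z^{2}$
$G = -1031628$
$\frac{2396684 + G}{E{\left(-568 \right)}} + \frac{327628}{-154566} = \frac{2396684 - 1031628}{\left(-568\right)^{2}} + \frac{327628}{-154566} = \frac{1365056}{322624} + 327628 \left(- \frac{1}{154566}\right) = 1365056 \cdot \frac{1}{322624} - \frac{163814}{77283} = \frac{21329}{5041} - \frac{163814}{77283} = \frac{822582733}{389583603}$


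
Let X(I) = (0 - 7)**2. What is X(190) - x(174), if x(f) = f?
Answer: -125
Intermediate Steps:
X(I) = 49 (X(I) = (-7)**2 = 49)
X(190) - x(174) = 49 - 1*174 = 49 - 174 = -125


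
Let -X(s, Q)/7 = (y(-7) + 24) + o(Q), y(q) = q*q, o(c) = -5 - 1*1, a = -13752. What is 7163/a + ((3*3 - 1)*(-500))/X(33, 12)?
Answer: 51648553/6449688 ≈ 8.0079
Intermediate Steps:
o(c) = -6 (o(c) = -5 - 1 = -6)
y(q) = q²
X(s, Q) = -469 (X(s, Q) = -7*(((-7)² + 24) - 6) = -7*((49 + 24) - 6) = -7*(73 - 6) = -7*67 = -469)
7163/a + ((3*3 - 1)*(-500))/X(33, 12) = 7163/(-13752) + ((3*3 - 1)*(-500))/(-469) = 7163*(-1/13752) + ((9 - 1)*(-500))*(-1/469) = -7163/13752 + (8*(-500))*(-1/469) = -7163/13752 - 4000*(-1/469) = -7163/13752 + 4000/469 = 51648553/6449688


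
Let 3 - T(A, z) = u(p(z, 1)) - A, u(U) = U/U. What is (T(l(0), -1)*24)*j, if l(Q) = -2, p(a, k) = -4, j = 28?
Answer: 0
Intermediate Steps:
u(U) = 1
T(A, z) = 2 + A (T(A, z) = 3 - (1 - A) = 3 + (-1 + A) = 2 + A)
(T(l(0), -1)*24)*j = ((2 - 2)*24)*28 = (0*24)*28 = 0*28 = 0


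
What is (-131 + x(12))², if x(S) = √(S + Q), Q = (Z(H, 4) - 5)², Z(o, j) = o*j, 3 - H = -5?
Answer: (131 - √741)² ≈ 10770.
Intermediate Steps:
H = 8 (H = 3 - 1*(-5) = 3 + 5 = 8)
Z(o, j) = j*o
Q = 729 (Q = (4*8 - 5)² = (32 - 5)² = 27² = 729)
x(S) = √(729 + S) (x(S) = √(S + 729) = √(729 + S))
(-131 + x(12))² = (-131 + √(729 + 12))² = (-131 + √741)²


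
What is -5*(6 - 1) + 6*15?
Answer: 65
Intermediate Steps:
-5*(6 - 1) + 6*15 = -5*5 + 90 = -25 + 90 = 65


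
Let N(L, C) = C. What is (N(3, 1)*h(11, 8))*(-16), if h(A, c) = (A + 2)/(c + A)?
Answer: -208/19 ≈ -10.947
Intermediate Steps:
h(A, c) = (2 + A)/(A + c)
(N(3, 1)*h(11, 8))*(-16) = (1*((2 + 11)/(11 + 8)))*(-16) = (1*(13/19))*(-16) = (13/19)*(-16) = -208/19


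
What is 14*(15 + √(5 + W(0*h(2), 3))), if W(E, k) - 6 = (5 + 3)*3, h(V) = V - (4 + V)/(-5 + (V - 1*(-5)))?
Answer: 210 + 14*√35 ≈ 292.83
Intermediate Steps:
h(V) = V - (4 + V)/V (h(V) = V - (4 + V)/(-5 + (V + 5)) = V - (4 + V)/(-5 + (5 + V)) = V - (4 + V)/V)
W(E, k) = 30 (W(E, k) = 6 + (5 + 3)*3 = 6 + 8*3 = 6 + 24 = 30)
14*(15 + √(5 + W(0*h(2), 3))) = 14*(15 + √(5 + 30)) = 14*(15 + √35) = 210 + 14*√35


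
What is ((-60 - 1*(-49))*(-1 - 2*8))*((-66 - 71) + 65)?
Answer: -13464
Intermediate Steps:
((-60 - 1*(-49))*(-1 - 2*8))*((-66 - 71) + 65) = ((-60 + 49)*(-1 - 16))*(-137 + 65) = -11*(-17)*(-72) = 187*(-72) = -13464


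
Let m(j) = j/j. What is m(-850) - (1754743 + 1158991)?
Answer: -2913733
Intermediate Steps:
m(j) = 1
m(-850) - (1754743 + 1158991) = 1 - (1754743 + 1158991) = 1 - 1*2913734 = 1 - 2913734 = -2913733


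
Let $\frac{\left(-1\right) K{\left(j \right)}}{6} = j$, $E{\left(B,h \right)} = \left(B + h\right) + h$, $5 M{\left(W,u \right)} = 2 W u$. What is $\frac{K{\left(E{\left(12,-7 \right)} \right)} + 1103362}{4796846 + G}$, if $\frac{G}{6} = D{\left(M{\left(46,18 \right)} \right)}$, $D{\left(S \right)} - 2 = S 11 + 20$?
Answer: $\frac{2758435}{12047093} \approx 0.22897$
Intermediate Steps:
$M{\left(W,u \right)} = \frac{2 W u}{5}$
$E{\left(B,h \right)} = B + 2 h$
$D{\left(S \right)} = 22 + 11 S$ ($D{\left(S \right)} = 2 + \left(S 11 + 20\right) = 2 + \left(11 S + 20\right) = 2 + \left(20 + 11 S\right) = 22 + 11 S$)
$G = \frac{109956}{5}$ ($G = 6 \left(22 + 11 \cdot \frac{2}{5} \cdot 46 \cdot 18\right) = 6 \left(22 + 11 \cdot \frac{1656}{5}\right) = 6 \left(22 + \frac{18216}{5}\right) = 6 \cdot \frac{18326}{5} = \frac{109956}{5} \approx 21991.0$)
$K{\left(j \right)} = - 6 j$
$\frac{K{\left(E{\left(12,-7 \right)} \right)} + 1103362}{4796846 + G} = \frac{- 6 \left(12 + 2 \left(-7\right)\right) + 1103362}{4796846 + \frac{109956}{5}} = \frac{- 6 \left(12 - 14\right) + 1103362}{\frac{24094186}{5}} = \left(\left(-6\right) \left(-2\right) + 1103362\right) \frac{5}{24094186} = \left(12 + 1103362\right) \frac{5}{24094186} = 1103374 \cdot \frac{5}{24094186} = \frac{2758435}{12047093}$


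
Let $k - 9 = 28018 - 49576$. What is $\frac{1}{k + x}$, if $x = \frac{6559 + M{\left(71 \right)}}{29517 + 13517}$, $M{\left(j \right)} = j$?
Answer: $- \frac{21517}{463666518} \approx -4.6406 \cdot 10^{-5}$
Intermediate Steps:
$k = -21549$ ($k = 9 + \left(28018 - 49576\right) = 9 - 21558 = -21549$)
$x = \frac{3315}{21517}$ ($x = \frac{6559 + 71}{29517 + 13517} = \frac{6630}{43034} = 6630 \cdot \frac{1}{43034} = \frac{3315}{21517} \approx 0.15406$)
$\frac{1}{k + x} = \frac{1}{-21549 + \frac{3315}{21517}} = \frac{1}{- \frac{463666518}{21517}} = - \frac{21517}{463666518}$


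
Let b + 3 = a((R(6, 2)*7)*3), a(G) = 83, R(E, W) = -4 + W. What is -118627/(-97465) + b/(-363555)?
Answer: 8623928357/7086777615 ≈ 1.2169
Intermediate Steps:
b = 80 (b = -3 + 83 = 80)
-118627/(-97465) + b/(-363555) = -118627/(-97465) + 80/(-363555) = -118627*(-1/97465) + 80*(-1/363555) = 118627/97465 - 16/72711 = 8623928357/7086777615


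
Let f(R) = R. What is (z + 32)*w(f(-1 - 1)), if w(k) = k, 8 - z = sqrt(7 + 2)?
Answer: -74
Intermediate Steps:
z = 5 (z = 8 - sqrt(7 + 2) = 8 - sqrt(9) = 8 - 1*3 = 8 - 3 = 5)
(z + 32)*w(f(-1 - 1)) = (5 + 32)*(-1 - 1) = 37*(-2) = -74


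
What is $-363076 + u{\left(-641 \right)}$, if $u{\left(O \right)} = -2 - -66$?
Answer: $-363012$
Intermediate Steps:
$u{\left(O \right)} = 64$ ($u{\left(O \right)} = -2 + 66 = 64$)
$-363076 + u{\left(-641 \right)} = -363076 + 64 = -363012$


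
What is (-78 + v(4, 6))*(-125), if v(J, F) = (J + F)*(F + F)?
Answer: -5250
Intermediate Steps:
v(J, F) = 2*F*(F + J) (v(J, F) = (F + J)*(2*F) = 2*F*(F + J))
(-78 + v(4, 6))*(-125) = (-78 + 2*6*(6 + 4))*(-125) = (-78 + 2*6*10)*(-125) = (-78 + 120)*(-125) = 42*(-125) = -5250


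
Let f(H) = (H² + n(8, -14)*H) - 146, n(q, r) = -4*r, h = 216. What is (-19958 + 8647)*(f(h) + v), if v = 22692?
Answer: -919561678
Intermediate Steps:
f(H) = -146 + H² + 56*H (f(H) = (H² + (-4*(-14))*H) - 146 = (H² + 56*H) - 146 = -146 + H² + 56*H)
(-19958 + 8647)*(f(h) + v) = (-19958 + 8647)*((-146 + 216² + 56*216) + 22692) = -11311*((-146 + 46656 + 12096) + 22692) = -11311*(58606 + 22692) = -11311*81298 = -919561678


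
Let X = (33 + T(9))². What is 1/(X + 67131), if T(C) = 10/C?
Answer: 81/5531860 ≈ 1.4642e-5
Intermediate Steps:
X = 94249/81 (X = (33 + 10/9)² = (307/9)² = 94249/81 ≈ 1163.6)
1/(X + 67131) = 1/(94249/81 + 67131) = 1/(5531860/81) = 81/5531860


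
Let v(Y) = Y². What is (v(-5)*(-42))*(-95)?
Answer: 99750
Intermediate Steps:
(v(-5)*(-42))*(-95) = ((-5)²*(-42))*(-95) = (25*(-42))*(-95) = -1050*(-95) = 99750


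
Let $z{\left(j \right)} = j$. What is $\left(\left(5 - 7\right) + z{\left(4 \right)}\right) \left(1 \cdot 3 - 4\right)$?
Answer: $-2$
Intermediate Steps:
$\left(\left(5 - 7\right) + z{\left(4 \right)}\right) \left(1 \cdot 3 - 4\right) = \left(\left(5 - 7\right) + 4\right) \left(1 \cdot 3 - 4\right) = \left(-2 + 4\right) \left(3 - 4\right) = 2 \left(-1\right) = -2$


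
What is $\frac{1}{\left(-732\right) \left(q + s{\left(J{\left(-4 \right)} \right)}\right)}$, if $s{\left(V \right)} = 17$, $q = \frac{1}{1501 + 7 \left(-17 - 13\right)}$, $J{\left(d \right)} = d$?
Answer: $- \frac{1291}{16065936} \approx -8.0356 \cdot 10^{-5}$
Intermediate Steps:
$q = \frac{1}{1291}$ ($q = \frac{1}{1501 + 7 \left(-30\right)} = \frac{1}{1501 - 210} = \frac{1}{1291} \approx 0.00077459$)
$\frac{1}{\left(-732\right) \left(q + s{\left(J{\left(-4 \right)} \right)}\right)} = \frac{1}{\left(-732\right) \left(\frac{1}{1291} + 17\right)} = \frac{1}{\left(-732\right) \frac{21948}{1291}} = \frac{1}{- \frac{16065936}{1291}} = - \frac{1291}{16065936}$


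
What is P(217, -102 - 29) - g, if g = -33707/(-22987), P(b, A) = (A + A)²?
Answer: 1577885921/22987 ≈ 68643.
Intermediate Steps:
P(b, A) = 4*A² (P(b, A) = (2*A)² = 4*A²)
g = 33707/22987 (g = -33707*(-1/22987) = 33707/22987 ≈ 1.4664)
P(217, -102 - 29) - g = 4*(-102 - 29)² - 1*33707/22987 = 4*(-131)² - 33707/22987 = 4*17161 - 33707/22987 = 68644 - 33707/22987 = 1577885921/22987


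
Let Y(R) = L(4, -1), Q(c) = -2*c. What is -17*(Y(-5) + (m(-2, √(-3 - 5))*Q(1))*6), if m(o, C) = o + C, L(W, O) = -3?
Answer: -357 + 408*I*√2 ≈ -357.0 + 577.0*I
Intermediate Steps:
m(o, C) = C + o
Y(R) = -3
-17*(Y(-5) + (m(-2, √(-3 - 5))*Q(1))*6) = -17*(-3 + ((√(-3 - 5) - 2)*(-2*1))*6) = -17*(-3 + ((√(-8) - 2)*(-2))*6) = -17*(-3 + ((2*I*√2 - 2)*(-2))*6) = -17*(-3 + ((-2 + 2*I*√2)*(-2))*6) = -17*(-3 + (4 - 4*I*√2)*6) = -17*(-3 + (24 - 24*I*√2)) = -17*(21 - 24*I*√2) = -357 + 408*I*√2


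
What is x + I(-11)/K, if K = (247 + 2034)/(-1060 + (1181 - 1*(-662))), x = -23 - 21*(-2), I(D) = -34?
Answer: 16717/2281 ≈ 7.3288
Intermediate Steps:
x = 19 (x = -23 + 42 = 19)
K = 2281/783 (K = 2281/(-1060 + (1181 + 662)) = 2281/(-1060 + 1843) = 2281/783 ≈ 2.9132)
x + I(-11)/K = 19 - 34/2281/783 = 19 - 34*783/2281 = 19 - 26622/2281 = 16717/2281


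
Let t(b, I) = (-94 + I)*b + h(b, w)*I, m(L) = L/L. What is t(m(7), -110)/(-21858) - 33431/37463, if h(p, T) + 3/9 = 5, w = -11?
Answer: -1055792009/1228299381 ≈ -0.85956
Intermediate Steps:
m(L) = 1
h(p, T) = 14/3 (h(p, T) = -1/3 + 5 = 14/3)
t(b, I) = 14*I/3 + b*(-94 + I) (t(b, I) = (-94 + I)*b + 14*I/3 = b*(-94 + I) + 14*I/3 = 14*I/3 + b*(-94 + I))
t(m(7), -110)/(-21858) - 33431/37463 = (-94*1 + (14/3)*(-110) - 110*1)/(-21858) - 33431/37463 = (-94 - 1540/3 - 110)*(-1/21858) - 33431*1/37463 = -2152/3*(-1/21858) - 33431/37463 = 1076/32787 - 33431/37463 = -1055792009/1228299381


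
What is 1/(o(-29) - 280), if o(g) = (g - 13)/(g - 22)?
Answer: -17/4746 ≈ -0.0035820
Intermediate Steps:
o(g) = (-13 + g)/(-22 + g)
1/(o(-29) - 280) = 1/((-13 - 29)/(-22 - 29) - 280) = 1/(-42/(-51) - 280) = 1/(-1/51*(-42) - 280) = 1/(14/17 - 280) = 1/(-4746/17) = -17/4746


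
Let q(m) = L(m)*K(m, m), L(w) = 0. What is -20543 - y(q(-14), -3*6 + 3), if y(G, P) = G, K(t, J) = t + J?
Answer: -20543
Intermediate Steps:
K(t, J) = J + t
q(m) = 0 (q(m) = 0*(m + m) = 0*(2*m) = 0)
-20543 - y(q(-14), -3*6 + 3) = -20543 - 1*0 = -20543 + 0 = -20543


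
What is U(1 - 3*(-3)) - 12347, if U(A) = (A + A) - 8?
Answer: -12335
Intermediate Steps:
U(A) = -8 + 2*A (U(A) = 2*A - 8 = -8 + 2*A)
U(1 - 3*(-3)) - 12347 = (-8 + 2*(1 - 3*(-3))) - 12347 = (-8 + 2*(1 + 9)) - 12347 = (-8 + 2*10) - 12347 = (-8 + 20) - 12347 = 12 - 12347 = -12335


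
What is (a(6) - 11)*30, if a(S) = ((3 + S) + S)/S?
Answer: -255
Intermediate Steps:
a(S) = (3 + 2*S)/S
(a(6) - 11)*30 = ((2 + 3/6) - 11)*30 = ((2 + 3*(⅙)) - 11)*30 = ((2 + ½) - 11)*30 = (5/2 - 11)*30 = -17/2*30 = -255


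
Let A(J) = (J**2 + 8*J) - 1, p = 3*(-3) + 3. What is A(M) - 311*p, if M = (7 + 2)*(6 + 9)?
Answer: 21170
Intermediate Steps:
p = -6 (p = -9 + 3 = -6)
M = 135 (M = 9*15 = 135)
A(J) = -1 + J**2 + 8*J
A(M) - 311*p = (-1 + 135**2 + 8*135) - 311*(-6) = (-1 + 18225 + 1080) + 1866 = 19304 + 1866 = 21170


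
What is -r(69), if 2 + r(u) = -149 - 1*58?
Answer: 209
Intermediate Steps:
r(u) = -209 (r(u) = -2 + (-149 - 1*58) = -2 + (-149 - 58) = -2 - 207 = -209)
-r(69) = -1*(-209) = 209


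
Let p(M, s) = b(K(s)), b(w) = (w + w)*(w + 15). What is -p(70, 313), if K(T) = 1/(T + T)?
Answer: -9391/195938 ≈ -0.047928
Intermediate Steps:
K(T) = 1/(2*T)
b(w) = 2*w*(15 + w) (b(w) = (2*w)*(15 + w) = 2*w*(15 + w))
p(M, s) = (15 + 1/(2*s))/s (p(M, s) = 2*(1/(2*s))*(15 + 1/(2*s)) = (15 + 1/(2*s))/s)
-p(70, 313) = -(1 + 30*313)/(2*313²) = -(1 + 9390)/(2*97969) = -9391/(2*97969) = -1*9391/195938 = -9391/195938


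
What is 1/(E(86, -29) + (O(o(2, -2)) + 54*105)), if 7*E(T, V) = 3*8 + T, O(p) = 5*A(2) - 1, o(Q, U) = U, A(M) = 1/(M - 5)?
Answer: 21/119344 ≈ 0.00017596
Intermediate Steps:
A(M) = 1/(-5 + M)
O(p) = -8/3 (O(p) = 5/(-5 + 2) - 1 = 5/(-3) - 1 = 5*(-⅓) - 1 = -5/3 - 1 = -8/3)
E(T, V) = 24/7 + T/7 (E(T, V) = (3*8 + T)/7 = (24 + T)/7 = 24/7 + T/7)
1/(E(86, -29) + (O(o(2, -2)) + 54*105)) = 1/((24/7 + (⅐)*86) + (-8/3 + 54*105)) = 1/((24/7 + 86/7) + (-8/3 + 5670)) = 1/(110/7 + 17002/3) = 1/(119344/21) = 21/119344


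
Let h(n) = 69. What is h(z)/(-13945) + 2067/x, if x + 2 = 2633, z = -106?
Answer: 9547592/12229765 ≈ 0.78068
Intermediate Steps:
x = 2631 (x = -2 + 2633 = 2631)
h(z)/(-13945) + 2067/x = 69/(-13945) + 2067/2631 = 69*(-1/13945) + 2067*(1/2631) = -69/13945 + 689/877 = 9547592/12229765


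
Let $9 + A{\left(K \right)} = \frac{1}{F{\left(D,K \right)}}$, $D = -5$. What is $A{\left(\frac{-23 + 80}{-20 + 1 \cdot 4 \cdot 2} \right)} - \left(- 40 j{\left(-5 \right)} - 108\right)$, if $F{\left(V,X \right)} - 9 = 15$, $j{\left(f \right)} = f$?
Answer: $- \frac{2423}{24} \approx -100.96$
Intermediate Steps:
$F{\left(V,X \right)} = 24$ ($F{\left(V,X \right)} = 9 + 15 = 24$)
$A{\left(K \right)} = - \frac{215}{24}$ ($A{\left(K \right)} = -9 + \frac{1}{24} = - \frac{215}{24}$)
$A{\left(\frac{-23 + 80}{-20 + 1 \cdot 4 \cdot 2} \right)} - \left(- 40 j{\left(-5 \right)} - 108\right) = - \frac{215}{24} - \left(\left(-40\right) \left(-5\right) - 108\right) = - \frac{215}{24} - \left(200 - 108\right) = - \frac{215}{24} - 92 = - \frac{2423}{24}$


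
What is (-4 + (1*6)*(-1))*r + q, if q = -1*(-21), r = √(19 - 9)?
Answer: 21 - 10*√10 ≈ -10.623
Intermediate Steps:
r = √10 ≈ 3.1623
q = 21
(-4 + (1*6)*(-1))*r + q = (-4 + (1*6)*(-1))*√10 + 21 = (-4 + 6*(-1))*√10 + 21 = (-4 - 6)*√10 + 21 = -10*√10 + 21 = 21 - 10*√10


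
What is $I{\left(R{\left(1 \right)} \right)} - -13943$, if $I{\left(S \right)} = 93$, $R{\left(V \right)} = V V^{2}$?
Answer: $14036$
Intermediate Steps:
$R{\left(V \right)} = V^{3}$
$I{\left(R{\left(1 \right)} \right)} - -13943 = 93 - -13943 = 93 + 13943 = 14036$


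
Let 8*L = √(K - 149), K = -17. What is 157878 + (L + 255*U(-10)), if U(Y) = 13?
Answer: 161193 + I*√166/8 ≈ 1.6119e+5 + 1.6105*I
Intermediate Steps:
L = I*√166/8 (L = √(-17 - 149)/8 = √(-166)/8 = (I*√166)/8 = I*√166/8 ≈ 1.6105*I)
157878 + (L + 255*U(-10)) = 157878 + (I*√166/8 + 255*13) = 157878 + (I*√166/8 + 3315) = 157878 + (3315 + I*√166/8) = 161193 + I*√166/8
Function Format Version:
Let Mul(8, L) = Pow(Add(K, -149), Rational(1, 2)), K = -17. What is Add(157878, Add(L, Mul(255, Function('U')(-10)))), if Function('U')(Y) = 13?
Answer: Add(161193, Mul(Rational(1, 8), I, Pow(166, Rational(1, 2)))) ≈ Add(1.6119e+5, Mul(1.6105, I))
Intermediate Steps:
L = Mul(Rational(1, 8), I, Pow(166, Rational(1, 2))) (L = Mul(Rational(1, 8), Pow(Add(-17, -149), Rational(1, 2))) = Mul(Rational(1, 8), Pow(-166, Rational(1, 2))) = Mul(Rational(1, 8), Mul(I, Pow(166, Rational(1, 2)))) = Mul(Rational(1, 8), I, Pow(166, Rational(1, 2))) ≈ Mul(1.6105, I))
Add(157878, Add(L, Mul(255, Function('U')(-10)))) = Add(157878, Add(Mul(Rational(1, 8), I, Pow(166, Rational(1, 2))), Mul(255, 13))) = Add(157878, Add(Mul(Rational(1, 8), I, Pow(166, Rational(1, 2))), 3315)) = Add(157878, Add(3315, Mul(Rational(1, 8), I, Pow(166, Rational(1, 2))))) = Add(161193, Mul(Rational(1, 8), I, Pow(166, Rational(1, 2))))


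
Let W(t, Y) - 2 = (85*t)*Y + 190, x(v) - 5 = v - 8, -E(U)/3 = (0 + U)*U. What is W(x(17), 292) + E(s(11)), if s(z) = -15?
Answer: 346997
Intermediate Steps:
E(U) = -3*U² (E(U) = -3*(0 + U)*U = -3*U*U = -3*U²)
x(v) = -3 + v (x(v) = 5 + (v - 8) = 5 + (-8 + v) = -3 + v)
W(t, Y) = 192 + 85*Y*t (W(t, Y) = 2 + ((85*t)*Y + 190) = 2 + (85*Y*t + 190) = 2 + (190 + 85*Y*t) = 192 + 85*Y*t)
W(x(17), 292) + E(s(11)) = (192 + 85*292*(-3 + 17)) - 3*(-15)² = (192 + 85*292*14) - 3*225 = (192 + 347480) - 675 = 347672 - 675 = 346997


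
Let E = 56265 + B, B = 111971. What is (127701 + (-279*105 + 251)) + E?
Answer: 266893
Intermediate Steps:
E = 168236 (E = 56265 + 111971 = 168236)
(127701 + (-279*105 + 251)) + E = (127701 + (-279*105 + 251)) + 168236 = (127701 + (-29295 + 251)) + 168236 = (127701 - 29044) + 168236 = 98657 + 168236 = 266893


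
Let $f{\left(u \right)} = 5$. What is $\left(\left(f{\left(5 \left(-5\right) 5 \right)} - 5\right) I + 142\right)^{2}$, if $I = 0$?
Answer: $20164$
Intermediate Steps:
$\left(\left(f{\left(5 \left(-5\right) 5 \right)} - 5\right) I + 142\right)^{2} = \left(\left(5 - 5\right) 0 + 142\right)^{2} = \left(0 \cdot 0 + 142\right)^{2} = \left(0 + 142\right)^{2} = 142^{2} = 20164$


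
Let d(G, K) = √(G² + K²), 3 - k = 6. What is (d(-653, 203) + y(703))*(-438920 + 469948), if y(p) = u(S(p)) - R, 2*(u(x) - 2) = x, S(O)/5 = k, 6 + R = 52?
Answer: -1597942 + 31028*√467618 ≈ 1.9620e+7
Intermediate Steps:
R = 46 (R = -6 + 52 = 46)
k = -3 (k = 3 - 1*6 = 3 - 6 = -3)
S(O) = -15 (S(O) = 5*(-3) = -15)
u(x) = 2 + x/2
y(p) = -103/2 (y(p) = (2 + (½)*(-15)) - 1*46 = (2 - 15/2) - 46 = -11/2 - 46 = -103/2)
(d(-653, 203) + y(703))*(-438920 + 469948) = (√((-653)² + 203²) - 103/2)*(-438920 + 469948) = (√(426409 + 41209) - 103/2)*31028 = (√467618 - 103/2)*31028 = (-103/2 + √467618)*31028 = -1597942 + 31028*√467618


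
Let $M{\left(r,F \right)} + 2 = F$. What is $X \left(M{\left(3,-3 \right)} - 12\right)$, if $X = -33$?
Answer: $561$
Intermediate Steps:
$M{\left(r,F \right)} = -2 + F$
$X \left(M{\left(3,-3 \right)} - 12\right) = - 33 \left(\left(-2 - 3\right) - 12\right) = - 33 \left(-5 - 12\right) = \left(-33\right) \left(-17\right) = 561$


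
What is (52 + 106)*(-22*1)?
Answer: -3476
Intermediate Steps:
(52 + 106)*(-22*1) = 158*(-22) = -3476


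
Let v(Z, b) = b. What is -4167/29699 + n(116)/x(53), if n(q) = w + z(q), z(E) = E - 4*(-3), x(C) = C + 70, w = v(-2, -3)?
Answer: 3199834/3652977 ≈ 0.87595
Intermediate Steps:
w = -3
x(C) = 70 + C
z(E) = 12 + E (z(E) = E + 12 = 12 + E)
n(q) = 9 + q (n(q) = -3 + (12 + q) = 9 + q)
-4167/29699 + n(116)/x(53) = -4167/29699 + (9 + 116)/(70 + 53) = -4167*1/29699 + 125/123 = -4167/29699 + 125*(1/123) = -4167/29699 + 125/123 = 3199834/3652977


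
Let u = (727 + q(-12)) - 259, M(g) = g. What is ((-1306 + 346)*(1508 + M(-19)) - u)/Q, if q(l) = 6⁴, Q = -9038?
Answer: 715602/4519 ≈ 158.35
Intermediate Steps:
q(l) = 1296
u = 1764 (u = (727 + 1296) - 259 = 2023 - 259 = 1764)
((-1306 + 346)*(1508 + M(-19)) - u)/Q = ((-1306 + 346)*(1508 - 19) - 1*1764)/(-9038) = (-960*1489 - 1764)*(-1/9038) = (-1429440 - 1764)*(-1/9038) = -1431204*(-1/9038) = 715602/4519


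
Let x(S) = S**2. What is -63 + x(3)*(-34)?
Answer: -369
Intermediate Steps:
-63 + x(3)*(-34) = -63 + 3**2*(-34) = -63 + 9*(-34) = -63 - 306 = -369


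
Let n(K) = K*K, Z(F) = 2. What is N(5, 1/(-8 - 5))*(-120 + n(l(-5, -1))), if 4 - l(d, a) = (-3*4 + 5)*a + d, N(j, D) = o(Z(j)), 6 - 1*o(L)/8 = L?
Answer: -3712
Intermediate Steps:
o(L) = 48 - 8*L
N(j, D) = 32 (N(j, D) = 48 - 8*2 = 48 - 16 = 32)
l(d, a) = 4 - d + 7*a (l(d, a) = 4 - ((-3*4 + 5)*a + d) = 4 - ((-12 + 5)*a + d) = 4 - (-7*a + d) = 4 - (d - 7*a) = 4 + (-d + 7*a) = 4 - d + 7*a)
n(K) = K²
N(5, 1/(-8 - 5))*(-120 + n(l(-5, -1))) = 32*(-120 + (4 - 1*(-5) + 7*(-1))²) = 32*(-120 + (4 + 5 - 7)²) = 32*(-120 + 2²) = 32*(-120 + 4) = 32*(-116) = -3712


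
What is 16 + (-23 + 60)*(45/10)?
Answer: 365/2 ≈ 182.50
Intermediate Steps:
16 + (-23 + 60)*(45/10) = 16 + 37*(45*(1/10)) = 16 + 37*(9/2) = 16 + 333/2 = 365/2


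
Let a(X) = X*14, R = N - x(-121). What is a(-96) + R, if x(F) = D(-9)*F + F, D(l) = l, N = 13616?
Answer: 11304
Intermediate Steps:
x(F) = -8*F (x(F) = -9*F + F = -8*F)
R = 12648 (R = 13616 - (-8)*(-121) = 13616 - 1*968 = 13616 - 968 = 12648)
a(X) = 14*X
a(-96) + R = 14*(-96) + 12648 = -1344 + 12648 = 11304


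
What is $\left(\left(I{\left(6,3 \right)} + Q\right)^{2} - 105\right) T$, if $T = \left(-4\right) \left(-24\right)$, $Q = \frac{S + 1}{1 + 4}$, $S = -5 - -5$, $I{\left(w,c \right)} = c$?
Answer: $- \frac{227424}{25} \approx -9097.0$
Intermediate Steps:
$S = 0$ ($S = -5 + 5 = 0$)
$Q = \frac{1}{5}$ ($Q = \frac{0 + 1}{1 + 4} = 1 \cdot \frac{1}{5} = \frac{1}{5} \approx 0.2$)
$T = 96$
$\left(\left(I{\left(6,3 \right)} + Q\right)^{2} - 105\right) T = \left(\left(3 + \frac{1}{5}\right)^{2} - 105\right) 96 = \left(\left(\frac{16}{5}\right)^{2} - 105\right) 96 = \left(\frac{256}{25} - 105\right) 96 = \left(- \frac{2369}{25}\right) 96 = - \frac{227424}{25}$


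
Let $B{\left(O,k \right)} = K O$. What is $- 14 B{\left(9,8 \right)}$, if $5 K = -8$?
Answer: $\frac{1008}{5} \approx 201.6$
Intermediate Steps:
$K = - \frac{8}{5}$ ($K = \frac{1}{5} \left(-8\right) = - \frac{8}{5} \approx -1.6$)
$B{\left(O,k \right)} = - \frac{8 O}{5}$
$- 14 B{\left(9,8 \right)} = - 14 \left(\left(- \frac{8}{5}\right) 9\right) = \left(-14\right) \left(- \frac{72}{5}\right) = \frac{1008}{5}$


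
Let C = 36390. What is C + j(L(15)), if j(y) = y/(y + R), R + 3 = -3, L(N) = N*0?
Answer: 36390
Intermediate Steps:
L(N) = 0
R = -6 (R = -3 - 3 = -6)
j(y) = y/(-6 + y) (j(y) = y/(y - 6) = y/(-6 + y))
C + j(L(15)) = 36390 + 0/(-6 + 0) = 36390 + 0/(-6) = 36390 + 0*(-1/6) = 36390 + 0 = 36390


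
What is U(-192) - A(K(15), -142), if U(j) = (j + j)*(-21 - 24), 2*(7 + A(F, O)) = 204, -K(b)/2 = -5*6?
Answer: 17185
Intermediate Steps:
K(b) = 60 (K(b) = -(-10)*6 = -2*(-30) = 60)
A(F, O) = 95 (A(F, O) = -7 + (½)*204 = -7 + 102 = 95)
U(j) = -90*j (U(j) = (2*j)*(-45) = -90*j)
U(-192) - A(K(15), -142) = -90*(-192) - 1*95 = 17280 - 95 = 17185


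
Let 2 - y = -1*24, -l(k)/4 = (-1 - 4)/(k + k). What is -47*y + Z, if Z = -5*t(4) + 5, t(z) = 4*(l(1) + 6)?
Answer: -1537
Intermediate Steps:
l(k) = 10/k (l(k) = -4*(-1 - 4)/(k + k) = -(-20)/(2*k) = -(-20)*1/(2*k) = -(-10)/k = 10/k)
t(z) = 64 (t(z) = 4*(10/1 + 6) = 4*(10*1 + 6) = 4*(10 + 6) = 4*16 = 64)
y = 26 (y = 2 - (-1)*24 = 2 - 1*(-24) = 2 + 24 = 26)
Z = -315 (Z = -5*64 + 5 = -320 + 5 = -315)
-47*y + Z = -47*26 - 315 = -1222 - 315 = -1537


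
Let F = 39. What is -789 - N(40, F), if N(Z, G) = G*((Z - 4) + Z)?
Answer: -3753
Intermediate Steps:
N(Z, G) = G*(-4 + 2*Z) (N(Z, G) = G*((-4 + Z) + Z) = G*(-4 + 2*Z))
-789 - N(40, F) = -789 - 2*39*(-2 + 40) = -789 - 2*39*38 = -789 - 1*2964 = -789 - 2964 = -3753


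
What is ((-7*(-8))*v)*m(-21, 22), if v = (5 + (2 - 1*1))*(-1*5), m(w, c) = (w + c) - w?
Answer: -36960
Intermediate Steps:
m(w, c) = c (m(w, c) = (c + w) - w = c)
v = -30 (v = (5 + (2 - 1))*(-5) = (5 + 1)*(-5) = 6*(-5) = -30)
((-7*(-8))*v)*m(-21, 22) = (-7*(-8)*(-30))*22 = (56*(-30))*22 = -1680*22 = -36960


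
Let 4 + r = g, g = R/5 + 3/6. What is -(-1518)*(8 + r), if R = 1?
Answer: 35673/5 ≈ 7134.6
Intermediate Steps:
g = 7/10 (g = 1/5 + 3/6 = 1*(⅕) + 3*(⅙) = ⅕ + ½ = 7/10 ≈ 0.70000)
r = -33/10 (r = -4 + 7/10 = -33/10 ≈ -3.3000)
-(-1518)*(8 + r) = -(-1518)*(8 - 33/10) = -(-1518)*47/10 = -138*(-517/10) = 35673/5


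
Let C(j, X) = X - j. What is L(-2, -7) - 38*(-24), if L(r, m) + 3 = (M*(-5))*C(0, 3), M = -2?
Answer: 939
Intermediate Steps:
L(r, m) = 27 (L(r, m) = -3 + (-2*(-5))*(3 - 1*0) = -3 + 10*(3 + 0) = -3 + 10*3 = -3 + 30 = 27)
L(-2, -7) - 38*(-24) = 27 - 38*(-24) = 27 + 912 = 939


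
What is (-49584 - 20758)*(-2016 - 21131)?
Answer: 1628206274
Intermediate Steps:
(-49584 - 20758)*(-2016 - 21131) = -70342*(-23147) = 1628206274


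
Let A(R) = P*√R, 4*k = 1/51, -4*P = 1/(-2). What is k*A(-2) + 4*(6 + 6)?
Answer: 48 + I*√2/1632 ≈ 48.0 + 0.00086655*I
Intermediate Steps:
P = ⅛ (P = -¼/(-2) = -¼*(-½) = ⅛ ≈ 0.12500)
k = 1/204 (k = (¼)/51 = (¼)*(1/51) = 1/204 ≈ 0.0049020)
A(R) = √R/8
k*A(-2) + 4*(6 + 6) = (√(-2)/8)/204 + 4*(6 + 6) = ((I*√2)/8)/204 + 4*12 = (I*√2/8)/204 + 48 = I*√2/1632 + 48 = 48 + I*√2/1632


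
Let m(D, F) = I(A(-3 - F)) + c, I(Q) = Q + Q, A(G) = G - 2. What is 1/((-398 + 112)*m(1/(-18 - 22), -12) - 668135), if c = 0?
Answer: -1/672139 ≈ -1.4878e-6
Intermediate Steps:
A(G) = -2 + G
I(Q) = 2*Q
m(D, F) = -10 - 2*F (m(D, F) = 2*(-2 + (-3 - F)) + 0 = 2*(-5 - F) + 0 = (-10 - 2*F) + 0 = -10 - 2*F)
1/((-398 + 112)*m(1/(-18 - 22), -12) - 668135) = 1/((-398 + 112)*(-10 - 2*(-12)) - 668135) = 1/(-286*(-10 + 24) - 668135) = 1/(-286*14 - 668135) = 1/(-4004 - 668135) = 1/(-672139) = -1/672139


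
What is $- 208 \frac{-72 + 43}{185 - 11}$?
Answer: $\frac{104}{3} \approx 34.667$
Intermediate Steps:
$- 208 \frac{-72 + 43}{185 - 11} = - 208 \left(- \frac{29}{174}\right) = - 208 \left(\left(-29\right) \frac{1}{174}\right) = \left(-208\right) \left(- \frac{1}{6}\right) = \frac{104}{3}$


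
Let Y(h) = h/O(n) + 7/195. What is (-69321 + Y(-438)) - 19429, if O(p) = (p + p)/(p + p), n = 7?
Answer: -17391653/195 ≈ -89188.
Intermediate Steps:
O(p) = 1 (O(p) = (2*p)/((2*p)) = (2*p)*(1/(2*p)) = 1)
Y(h) = 7/195 + h (Y(h) = h/1 + 7/195 = h*1 + 7*(1/195) = h + 7/195 = 7/195 + h)
(-69321 + Y(-438)) - 19429 = (-69321 + (7/195 - 438)) - 19429 = (-69321 - 85403/195) - 19429 = -13602998/195 - 19429 = -17391653/195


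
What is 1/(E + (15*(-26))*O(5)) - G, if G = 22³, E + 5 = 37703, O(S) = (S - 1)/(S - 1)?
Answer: -397255583/37308 ≈ -10648.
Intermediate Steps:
O(S) = 1 (O(S) = (-1 + S)/(-1 + S) = 1)
E = 37698 (E = -5 + 37703 = 37698)
G = 10648
1/(E + (15*(-26))*O(5)) - G = 1/(37698 + (15*(-26))*1) - 1*10648 = 1/(37698 - 390*1) - 10648 = 1/(37698 - 390) - 10648 = 1/37308 - 10648 = -397255583/37308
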